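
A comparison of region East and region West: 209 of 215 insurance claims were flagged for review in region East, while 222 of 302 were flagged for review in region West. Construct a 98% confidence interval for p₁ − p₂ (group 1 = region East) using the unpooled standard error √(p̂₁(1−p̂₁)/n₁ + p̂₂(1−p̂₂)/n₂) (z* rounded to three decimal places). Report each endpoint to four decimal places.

p̂₁ = 209/215 = 0.97209, p̂₂ = 222/302 = 0.73510; p̂₁ − p̂₂ = 0.23699.
Unpooled SE = √(p̂₁(1−p̂₁)/n₁ + p̂₂(1−p̂₂)/n₂) = √(0.000126178 + 0.000644796) = 0.027766.
For 98% confidence, z* = 2.326. Margin = 2.326·0.027766 = 0.06458.
Interval: 0.23699 ± 0.06458 → (0.1724, 0.3016).

(0.1724, 0.3016)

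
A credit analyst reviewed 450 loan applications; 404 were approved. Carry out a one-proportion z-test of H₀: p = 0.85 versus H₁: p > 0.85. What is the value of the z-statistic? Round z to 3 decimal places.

z = 2.838

With x = 404 successes in n = 450, p̂ = 0.89778.
Null standard error: √(0.85·0.15/450) = √0.000283333 = 0.016833.
z = (0.89778 − 0.85)/0.016833 = 0.04778/0.016833 = 2.838.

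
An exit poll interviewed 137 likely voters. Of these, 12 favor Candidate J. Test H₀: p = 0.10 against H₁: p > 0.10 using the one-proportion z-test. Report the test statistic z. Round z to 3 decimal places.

Sample proportion p̂ = 12/137 = 0.08759.
Under H₀, SE = √(p₀(1−p₀)/n) = √(0.10·0.90/137) = √0.000656934 = 0.025631.
Test statistic: z = -0.01241/0.025631 = -0.484.

z = -0.484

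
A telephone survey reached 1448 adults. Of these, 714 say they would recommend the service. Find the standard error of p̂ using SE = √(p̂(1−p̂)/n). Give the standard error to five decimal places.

SE = 0.01314

The sample proportion is 714/1448 = 0.49309.
p̂(1−p̂) = 0.49309·0.50691 = 0.249952.
SE = √(0.249952/1448) = 0.01314.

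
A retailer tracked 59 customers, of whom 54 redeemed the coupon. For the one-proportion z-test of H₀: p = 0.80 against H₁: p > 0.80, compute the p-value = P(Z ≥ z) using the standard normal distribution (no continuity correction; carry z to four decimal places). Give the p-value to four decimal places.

p̂ = 54/59 = 0.91525.
SE₀ = √(0.80·0.20/59) = 0.052076.
z = (p̂ − p₀)/SE = (54/59 − 0.80)/0.052076 ≈ 2.2132.
p-value = P(Z ≥ z) with z = 2.2132 → 0.0134.

p-value = 0.0134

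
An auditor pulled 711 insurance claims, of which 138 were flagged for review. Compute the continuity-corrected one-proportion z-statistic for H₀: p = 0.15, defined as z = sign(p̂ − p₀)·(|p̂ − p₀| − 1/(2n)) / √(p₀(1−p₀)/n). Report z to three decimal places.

z = 3.240

p̂ = 138/711 = 0.19409. p̂ − p₀ = 0.044093.
Continuity correction 1/(2n) = 1/1422 = 0.000703.
Corrected numerator: |0.044093| − 0.000703 = 0.043390.
Null standard error: √(0.15·0.85/711) = √0.000179325 = 0.013391.
z = (+)0.043390/0.013391 = 3.240.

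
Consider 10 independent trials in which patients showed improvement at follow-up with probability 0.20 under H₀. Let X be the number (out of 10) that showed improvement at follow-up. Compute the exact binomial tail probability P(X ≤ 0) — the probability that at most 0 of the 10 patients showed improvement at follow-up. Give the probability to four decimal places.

P = 0.1074

X ~ Binomial(n=10, p=0.20).
P(X ≤ 0) = C(10,0)·0.20^0·0.80^10.
= 0.107374 = 0.1074.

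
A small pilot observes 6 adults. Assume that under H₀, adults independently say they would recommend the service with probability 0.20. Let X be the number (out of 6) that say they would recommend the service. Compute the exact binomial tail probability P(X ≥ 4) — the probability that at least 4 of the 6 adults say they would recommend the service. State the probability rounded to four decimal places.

P = 0.0170

X is binomial with n = 6 and p = 0.20.
P(X ≥ 4) = C(6,4)·0.20^4·0.80^2 + C(6,5)·0.20^5·0.80^1 + C(6,6)·0.20^6·0.80^0.
= 0.015360 + 0.001536 + 0.000064 = 0.0170.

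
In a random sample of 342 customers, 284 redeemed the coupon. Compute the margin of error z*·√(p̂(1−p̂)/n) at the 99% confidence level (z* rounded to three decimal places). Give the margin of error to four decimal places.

ME = 0.0523

The sample proportion is 284/342 = 0.83041.
SE(p̂) = √(0.83041·0.16959/342) = 0.020292.
The 99% critical value is z* = 2.576.
So ME = 0.0523.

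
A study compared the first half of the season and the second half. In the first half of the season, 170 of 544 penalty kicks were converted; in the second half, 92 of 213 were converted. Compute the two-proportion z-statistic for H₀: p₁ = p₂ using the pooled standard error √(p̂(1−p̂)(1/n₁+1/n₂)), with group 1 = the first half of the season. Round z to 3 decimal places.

z = -3.106

p̂₁ = 170/544 = 0.31250, p̂₂ = 92/213 = 0.43192.
Pooled p̂ = (170+92)/(544+213) = 262/757 = 0.34610.
SE = √[p̂(1−p̂)(1/n₁+1/n₂)] = √[0.34610·0.65390·(1/544+1/213)] ≈ 0.038452.
z = -0.11942/0.038452 = -3.106.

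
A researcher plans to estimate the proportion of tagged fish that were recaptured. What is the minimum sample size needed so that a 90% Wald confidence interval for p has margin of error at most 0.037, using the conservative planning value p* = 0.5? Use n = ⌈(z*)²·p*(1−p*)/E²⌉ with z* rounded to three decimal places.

n = 495

For 90% confidence, z* = 1.645.
p*(1−p*) = 0.2500.
(z*)²·p*(1−p*)/E² = 2.706025·0.2500/0.001369 = 494.161.
⌈494.161⌉ = 495.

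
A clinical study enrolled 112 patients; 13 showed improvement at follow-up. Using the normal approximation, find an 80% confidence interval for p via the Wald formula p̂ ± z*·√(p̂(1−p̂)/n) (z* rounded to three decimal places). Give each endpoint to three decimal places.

(0.077, 0.155)

With x = 13 successes in n = 112, p̂ = 0.11607.
Standard error of p̂: √(0.102599/112) = √0.000916061 = 0.030267.
z* = 1.282 at the 80% level.
Margin = 1.282·0.030267 = 0.03880.
CI: 0.11607 ± 0.03880 = (0.077, 0.155).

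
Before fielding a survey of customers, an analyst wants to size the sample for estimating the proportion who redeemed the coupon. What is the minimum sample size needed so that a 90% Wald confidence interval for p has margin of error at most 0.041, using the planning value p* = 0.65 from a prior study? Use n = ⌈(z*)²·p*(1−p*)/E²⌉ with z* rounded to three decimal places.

n = 367

The 90% critical value is z* = 1.645.
p*(1−p*) = 0.2275.
(z*)²·p*(1−p*)/E² = 2.706025·0.2275/0.001681 = 366.223.
⌈366.223⌉ = 367.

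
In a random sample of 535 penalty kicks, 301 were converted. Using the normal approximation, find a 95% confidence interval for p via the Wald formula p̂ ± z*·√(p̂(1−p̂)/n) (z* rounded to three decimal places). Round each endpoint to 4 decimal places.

(0.5206, 0.6047)

Sample proportion p̂ = 301/535 = 0.56262.
SE(p̂) = √(0.56262·0.43738/535) = 0.021447.
The 95% critical value is z* = 1.960.
Margin of error: 1.960 × 0.021447 = 0.04204.
Interval: 0.56262 ± 0.04204 → (0.5206, 0.6047).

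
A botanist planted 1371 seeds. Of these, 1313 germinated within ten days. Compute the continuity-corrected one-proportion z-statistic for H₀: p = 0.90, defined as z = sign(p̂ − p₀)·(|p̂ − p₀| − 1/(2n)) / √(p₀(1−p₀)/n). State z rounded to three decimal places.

z = 7.076

Sample proportion p̂ = 1313/1371 = 0.95770. p̂ − p₀ = 0.057695.
1/(2n) = 0.000365.
Corrected numerator: |0.057695| − 0.000365 = 0.057330.
Under H₀, SE = √(p₀(1−p₀)/n) = √(0.90·0.10/1371) = √0.000065646 = 0.008102.
z = +0.057330/0.008102 = 7.076.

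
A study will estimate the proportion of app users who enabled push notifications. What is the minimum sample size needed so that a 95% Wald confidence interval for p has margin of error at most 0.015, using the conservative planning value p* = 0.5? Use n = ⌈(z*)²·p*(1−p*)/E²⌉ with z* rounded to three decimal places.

z* = 1.960 at the 95% level.
p*(1−p*) = 0.2500.
(z*)²·p*(1−p*)/E² = 3.841600·0.2500/0.000225 = 4268.444.
Rounding up, n = 4269.

n = 4269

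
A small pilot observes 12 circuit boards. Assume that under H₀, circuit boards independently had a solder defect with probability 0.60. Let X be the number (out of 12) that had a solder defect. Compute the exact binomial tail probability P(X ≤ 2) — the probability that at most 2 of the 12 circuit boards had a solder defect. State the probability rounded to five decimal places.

X ~ Binomial(n=12, p=0.60).
P(X ≤ 2) = C(12,0)·0.60^0·0.40^12 + C(12,1)·0.60^1·0.40^11 + C(12,2)·0.60^2·0.40^10.
= 0.000017 + 0.000302 + 0.002491 = 0.00281.

P = 0.00281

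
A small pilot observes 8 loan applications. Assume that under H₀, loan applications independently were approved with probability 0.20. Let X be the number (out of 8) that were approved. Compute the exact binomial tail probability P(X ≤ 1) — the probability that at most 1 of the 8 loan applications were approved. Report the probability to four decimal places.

X ~ Binomial(n=8, p=0.20).
P(X ≤ 1) = C(8,0)·0.20^0·0.80^8 + C(8,1)·0.20^1·0.80^7.
= 0.167772 + 0.335544 = 0.5033.

P = 0.5033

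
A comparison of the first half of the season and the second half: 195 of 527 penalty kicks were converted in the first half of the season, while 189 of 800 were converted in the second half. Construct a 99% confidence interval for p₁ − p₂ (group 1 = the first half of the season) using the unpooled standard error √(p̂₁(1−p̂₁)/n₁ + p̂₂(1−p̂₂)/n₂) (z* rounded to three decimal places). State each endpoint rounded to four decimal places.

p̂₁ = 195/527 = 0.37002, p̂₂ = 189/800 = 0.23625; p̂₁ − p̂₂ = 0.13377.
Unpooled SE = √(p̂₁(1−p̂₁)/n₁ + p̂₂(1−p̂₂)/n₂) = √(0.000442324 + 0.000225545) = 0.025843.
z* = 2.576 at the 99% level. Margin = 2.576·0.025843 = 0.06657.
CI: 0.13377 ± 0.06657 = (0.0672, 0.2003).

(0.0672, 0.2003)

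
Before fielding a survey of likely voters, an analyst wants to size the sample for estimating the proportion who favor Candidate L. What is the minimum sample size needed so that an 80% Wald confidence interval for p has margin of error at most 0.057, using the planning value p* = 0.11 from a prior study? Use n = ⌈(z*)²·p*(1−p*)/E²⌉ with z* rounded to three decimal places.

n = 50

z* = 1.282 at the 80% level.
p*(1−p*) = 0.11·0.89 = 0.0979.
Required n before rounding: 1.643524 × 0.0979 / 0.057² = 49.523.
⌈49.523⌉ = 50.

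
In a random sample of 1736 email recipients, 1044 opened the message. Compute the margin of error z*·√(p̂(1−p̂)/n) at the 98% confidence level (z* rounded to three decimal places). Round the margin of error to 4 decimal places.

With x = 1044 successes in n = 1736, p̂ = 0.60138.
SE(p̂) = √(0.60138·0.39862/1736) = 0.011751.
z* = 2.326 at the 98% level.
ME = 2.326·0.011751 = 0.0273.

ME = 0.0273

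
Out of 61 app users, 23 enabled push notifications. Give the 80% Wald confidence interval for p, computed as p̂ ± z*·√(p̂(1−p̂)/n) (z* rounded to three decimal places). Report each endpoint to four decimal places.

(0.2975, 0.4566)

p̂ = 23/61 = 0.37705.
SE(p̂) = √(0.37705·0.62295/61) = 0.062053.
z* = 1.282 at the 80% level.
Margin of error: 1.282 × 0.062053 = 0.07955.
Interval: 0.37705 ± 0.07955 → (0.2975, 0.4566).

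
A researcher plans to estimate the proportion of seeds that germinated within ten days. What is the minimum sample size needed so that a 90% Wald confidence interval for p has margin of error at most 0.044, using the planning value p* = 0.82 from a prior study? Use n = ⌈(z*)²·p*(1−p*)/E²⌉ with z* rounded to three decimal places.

For 90% confidence, z* = 1.645.
p*(1−p*) = 0.1476.
Required n before rounding: 2.706025 × 0.1476 / 0.044² = 206.306.
Rounding up, n = 207.

n = 207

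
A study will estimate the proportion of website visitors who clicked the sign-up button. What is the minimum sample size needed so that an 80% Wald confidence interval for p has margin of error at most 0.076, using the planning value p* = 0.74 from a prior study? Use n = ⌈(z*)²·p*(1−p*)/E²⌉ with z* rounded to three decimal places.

For 80% confidence, z* = 1.282.
p*(1−p*) = 0.74·0.26 = 0.1924.
(z*)²·p*(1−p*)/E² = 1.643524·0.1924/0.005776 = 54.746.
Rounding up, n = 55.

n = 55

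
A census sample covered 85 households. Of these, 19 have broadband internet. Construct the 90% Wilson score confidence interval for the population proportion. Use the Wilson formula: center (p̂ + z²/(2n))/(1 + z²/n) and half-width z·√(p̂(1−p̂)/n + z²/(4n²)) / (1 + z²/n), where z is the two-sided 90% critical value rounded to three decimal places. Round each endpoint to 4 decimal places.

p̂ = 19/85 = 0.22353; z = 1.645, so z² = 2.706025.
1 + z²/n = 1.031836.
Adjusted center: (0.22353 + z²/(2n))/1.031836 = 0.23206.
Radicand: p̂(1−p̂)/n + z²/(4n²) = 0.002041930 + 0.000093634 = 0.002135564.
Half-width = 1.645·√0.002135564/1.031836 = 0.07367.
Interval: 0.23206 ± 0.07367 → (0.1584, 0.3057).

(0.1584, 0.3057)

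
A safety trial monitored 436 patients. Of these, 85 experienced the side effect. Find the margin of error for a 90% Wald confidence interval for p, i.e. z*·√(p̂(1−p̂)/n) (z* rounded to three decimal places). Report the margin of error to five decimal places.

With x = 85 successes in n = 436, p̂ = 0.19495.
Standard error of p̂: √(0.156947/436) = √0.000359970 = 0.018973.
For 90% confidence, z* = 1.645.
ME = 1.645·0.018973 = 0.03121.

ME = 0.03121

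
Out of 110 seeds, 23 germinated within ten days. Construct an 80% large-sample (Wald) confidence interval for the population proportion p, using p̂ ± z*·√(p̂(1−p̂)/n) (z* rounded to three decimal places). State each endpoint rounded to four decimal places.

(0.1594, 0.2588)

p̂ = 23/110 = 0.20909.
SE(p̂) = √(0.20909·0.79091/110) = 0.038773.
The 80% critical value is z* = 1.282.
Margin = 1.282·0.038773 = 0.04971.
Interval: 0.20909 ± 0.04971 → (0.1594, 0.2588).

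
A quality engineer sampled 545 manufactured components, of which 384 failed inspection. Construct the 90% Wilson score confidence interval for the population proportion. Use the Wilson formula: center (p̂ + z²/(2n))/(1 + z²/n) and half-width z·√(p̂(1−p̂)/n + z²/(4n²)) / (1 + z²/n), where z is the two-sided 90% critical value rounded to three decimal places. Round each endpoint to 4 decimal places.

Here p̂ = 384/545 = 0.70459 and z = 1.645 (z² = 2.706025).
1 + z²/n = 1.004965.
Adjusted center: (0.70459 + z²/(2n))/1.004965 = 0.70358.
Radicand: p̂(1−p̂)/n + z²/(4n²) = 0.000381916 + 0.000002278 = 0.000384194.
Half-width = z·√(radicand)/denom = 1.645·0.019601/1.004965 = 0.03208.
CI: 0.70358 ± 0.03208 = (0.6715, 0.7357).

(0.6715, 0.7357)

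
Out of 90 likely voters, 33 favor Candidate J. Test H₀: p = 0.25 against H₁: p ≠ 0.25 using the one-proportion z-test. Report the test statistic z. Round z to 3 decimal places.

z = 2.556

p̂ = 33/90 = 0.36667.
Under H₀, SE = √(p₀(1−p₀)/n) = √(0.25·0.75/90) = √0.002083333 = 0.045644.
z = (0.36667 − 0.25)/0.045644 = 0.11667/0.045644 = 2.556.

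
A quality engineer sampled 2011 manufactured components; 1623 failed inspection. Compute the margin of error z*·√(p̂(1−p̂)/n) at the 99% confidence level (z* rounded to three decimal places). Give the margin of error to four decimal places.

p̂ = 1623/2011 = 0.80706.
SE = √(p̂(1−p̂)/n) = √(0.155713/2011) = 0.008799.
For 99% confidence, z* = 2.576.
Margin of error = z*·SE = 2.576 × 0.008799 = 0.0227.

ME = 0.0227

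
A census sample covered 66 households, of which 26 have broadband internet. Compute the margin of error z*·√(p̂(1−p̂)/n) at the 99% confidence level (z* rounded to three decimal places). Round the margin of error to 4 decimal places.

ME = 0.1549

p̂ = 26/66 = 0.39394.
SE = √(p̂(1−p̂)/n) = √(0.238751/66) = 0.060145.
For 99% confidence, z* = 2.576.
So ME = 0.1549.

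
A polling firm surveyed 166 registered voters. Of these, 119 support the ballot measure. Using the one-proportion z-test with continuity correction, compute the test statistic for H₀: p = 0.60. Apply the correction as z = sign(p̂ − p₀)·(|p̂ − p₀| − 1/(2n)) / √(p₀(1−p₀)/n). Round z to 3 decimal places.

Sample proportion p̂ = 119/166 = 0.71687. p̂ − p₀ = 0.116867.
Continuity correction 1/(2n) = 1/332 = 0.003012.
Corrected numerator: |0.116867| − 0.003012 = 0.113855.
Null standard error: √(0.60·0.40/166) = √0.001445783 = 0.038023.
z = +0.113855/0.038023 = 2.994.

z = 2.994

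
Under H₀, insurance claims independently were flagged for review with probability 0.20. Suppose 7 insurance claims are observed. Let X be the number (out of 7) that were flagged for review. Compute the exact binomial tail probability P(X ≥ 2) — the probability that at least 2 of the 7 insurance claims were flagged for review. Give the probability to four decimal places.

X is binomial with n = 7 and p = 0.20.
P(X ≥ 2) = Σ_{j=2}^{7} C(7,j)·0.20^j·0.80^{7−j}.
= 0.275251 + 0.114688 + 0.028672 + 0.004301 + 0.000358 + 0.000013 = 0.4233.

P = 0.4233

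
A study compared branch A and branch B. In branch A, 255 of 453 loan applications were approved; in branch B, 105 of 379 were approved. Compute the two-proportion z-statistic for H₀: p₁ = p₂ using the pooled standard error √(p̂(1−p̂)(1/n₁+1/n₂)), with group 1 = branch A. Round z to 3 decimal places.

Sample proportions: p̂₁ = 255/453 = 0.56291 and p̂₂ = 105/379 = 0.27704.
Pooling: p̂ = 360/832 = 0.43269.
Pooled SE = √[0.2454697·0.00484603] ≈ 0.034490.
z = (p̂₁ − p̂₂)/SE = (0.56291 − 0.27704)/0.034490 = 0.28587/0.034490 = 8.288.

z = 8.288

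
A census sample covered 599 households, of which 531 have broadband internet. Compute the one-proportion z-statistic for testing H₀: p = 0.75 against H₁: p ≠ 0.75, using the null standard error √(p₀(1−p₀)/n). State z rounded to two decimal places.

z = 7.71

The sample proportion is 531/599 = 0.88648.
Null standard error: √(0.75·0.25/599) = √0.000313022 = 0.017692.
Test statistic: z = 0.13648/0.017692 = 7.71.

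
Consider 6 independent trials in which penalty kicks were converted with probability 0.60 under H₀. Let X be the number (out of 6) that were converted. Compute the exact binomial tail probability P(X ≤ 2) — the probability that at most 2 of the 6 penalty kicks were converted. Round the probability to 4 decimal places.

P = 0.1792

X ~ Binomial(n=6, p=0.60).
P(X ≤ 2) = C(6,0)·0.60^0·0.40^6 + C(6,1)·0.60^1·0.40^5 + C(6,2)·0.60^2·0.40^4.
= 0.004096 + 0.036864 + 0.138240 = 0.1792.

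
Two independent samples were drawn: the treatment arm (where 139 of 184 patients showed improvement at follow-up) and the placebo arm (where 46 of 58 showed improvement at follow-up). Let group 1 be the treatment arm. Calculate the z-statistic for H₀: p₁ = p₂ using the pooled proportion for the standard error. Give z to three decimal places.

z = -0.590

Sample proportions: p̂₁ = 139/184 = 0.75543 and p̂₂ = 46/58 = 0.79310.
Pooled p̂ = (139+46)/(184+58) = 185/242 = 0.76446.
Pooled SE = √[0.1800594·0.02267616] ≈ 0.063899.
z = (p̂₁ − p̂₂)/SE = (0.75543 − 0.79310)/0.063899 = -0.03767/0.063899 = -0.590.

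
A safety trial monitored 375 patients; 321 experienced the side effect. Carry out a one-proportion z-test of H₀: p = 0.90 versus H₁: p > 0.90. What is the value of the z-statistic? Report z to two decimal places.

With x = 321 successes in n = 375, p̂ = 0.85600.
Under H₀, SE = √(p₀(1−p₀)/n) = √(0.90·0.10/375) = √0.000240000 = 0.015492.
Test statistic: z = -0.04400/0.015492 = -2.84.

z = -2.84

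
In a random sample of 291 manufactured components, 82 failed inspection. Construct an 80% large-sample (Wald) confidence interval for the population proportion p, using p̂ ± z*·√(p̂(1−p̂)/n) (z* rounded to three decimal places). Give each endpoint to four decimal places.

(0.2480, 0.3156)

The sample proportion is 82/291 = 0.28179.
SE = √(p̂(1−p̂)/n) = √(0.202383/291) = 0.026372.
The 80% critical value is z* = 1.282.
Margin = 1.282·0.026372 = 0.03381.
Interval: 0.28179 ± 0.03381 → (0.2480, 0.3156).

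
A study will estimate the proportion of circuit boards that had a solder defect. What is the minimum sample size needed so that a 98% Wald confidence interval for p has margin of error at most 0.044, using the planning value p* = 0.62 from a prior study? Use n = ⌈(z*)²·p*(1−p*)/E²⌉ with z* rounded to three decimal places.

n = 659

The 98% critical value is z* = 2.326.
p*(1−p*) = 0.62·0.38 = 0.2356.
Required n before rounding: 5.410276 × 0.2356 / 0.044² = 658.399.
⌈658.399⌉ = 659.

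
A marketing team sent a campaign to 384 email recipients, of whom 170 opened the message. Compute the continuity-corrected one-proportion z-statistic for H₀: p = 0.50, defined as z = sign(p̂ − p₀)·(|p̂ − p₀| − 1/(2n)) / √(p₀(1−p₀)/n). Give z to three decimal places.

z = -2.194

Sample proportion p̂ = 170/384 = 0.44271. p̂ − p₀ = -0.057292.
Continuity correction 1/(2n) = 1/768 = 0.001302.
Corrected numerator: |-0.057292| − 0.001302 = 0.055990.
Under H₀, SE = √(p₀(1−p₀)/n) = √(0.50·0.50/384) = √0.000651042 = 0.025516.
z = −0.055990/0.025516 = -2.194.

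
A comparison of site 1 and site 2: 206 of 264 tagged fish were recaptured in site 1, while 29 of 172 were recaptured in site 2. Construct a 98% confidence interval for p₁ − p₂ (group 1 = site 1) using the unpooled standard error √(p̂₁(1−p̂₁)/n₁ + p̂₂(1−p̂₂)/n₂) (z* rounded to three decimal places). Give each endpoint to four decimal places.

p̂₁ = 206/264 = 0.78030, p̂₂ = 29/172 = 0.16860; p̂₁ − p̂₂ = 0.61170.
Unpooled SE = √(p̂₁(1−p̂₁)/n₁ + p̂₂(1−p̂₂)/n₂) = √(0.000649357 + 0.000814983) = 0.038267.
The 98% critical value is z* = 2.326. Margin of error = 0.08901.
CI: 0.61170 ± 0.08901 = (0.5227, 0.7007).

(0.5227, 0.7007)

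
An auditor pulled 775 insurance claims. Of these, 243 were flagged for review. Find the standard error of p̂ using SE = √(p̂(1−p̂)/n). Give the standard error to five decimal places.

Sample proportion p̂ = 243/775 = 0.31355.
p̂(1−p̂) = 0.215236.
SE = √(0.215236/775) = 0.01667.

SE = 0.01667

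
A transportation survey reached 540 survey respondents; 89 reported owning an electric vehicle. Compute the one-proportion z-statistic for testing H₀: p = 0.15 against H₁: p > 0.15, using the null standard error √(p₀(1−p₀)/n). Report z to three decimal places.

z = 0.964

With x = 89 successes in n = 540, p̂ = 0.16481.
Under H₀, SE = √(p₀(1−p₀)/n) = √(0.15·0.85/540) = √0.000236111 = 0.015366.
z = (p̂ − p₀)/SE = (0.16481 − 0.15)/0.015366 = 0.964.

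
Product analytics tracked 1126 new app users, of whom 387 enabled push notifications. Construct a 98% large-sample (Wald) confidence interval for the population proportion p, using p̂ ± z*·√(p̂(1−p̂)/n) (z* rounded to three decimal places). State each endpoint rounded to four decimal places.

(0.3108, 0.3766)

Sample proportion p̂ = 387/1126 = 0.34369.
Standard error of p̂: √(0.225569/1126) = √0.000200327 = 0.014154.
For 98% confidence, z* = 2.326.
Margin = 2.326·0.014154 = 0.03292.
Interval: 0.34369 ± 0.03292 → (0.3108, 0.3766).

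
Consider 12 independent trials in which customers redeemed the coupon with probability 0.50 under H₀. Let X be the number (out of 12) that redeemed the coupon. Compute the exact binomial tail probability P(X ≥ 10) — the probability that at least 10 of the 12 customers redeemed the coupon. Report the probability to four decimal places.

P = 0.0193

X ~ Binomial(n=12, p=0.50).
P(X ≥ 10) = C(12,10)·0.50^10·0.50^2 + C(12,11)·0.50^11·0.50^1 + C(12,12)·0.50^12·0.50^0.
= 0.016113 + 0.002930 + 0.000244 = 0.0193.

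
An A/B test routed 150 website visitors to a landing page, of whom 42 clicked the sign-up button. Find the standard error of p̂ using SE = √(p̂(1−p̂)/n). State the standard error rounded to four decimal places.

With x = 42 successes in n = 150, p̂ = 0.28000.
p̂(1−p̂) = 0.201600.
SE = √(0.201600/150) = 0.0367.

SE = 0.0367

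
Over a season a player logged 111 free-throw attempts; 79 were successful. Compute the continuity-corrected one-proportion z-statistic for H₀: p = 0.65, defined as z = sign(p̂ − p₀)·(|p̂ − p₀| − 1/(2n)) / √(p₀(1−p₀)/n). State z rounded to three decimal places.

With x = 79 successes in n = 111, p̂ = 0.71171. p̂ − p₀ = 0.061712.
1/(2n) = 0.004505.
Corrected numerator: |0.061712| − 0.004505 = 0.057207.
Under H₀, SE = √(p₀(1−p₀)/n) = √(0.65·0.35/111) = √0.002049550 = 0.045272.
z = (+)0.057207/0.045272 = 1.264.

z = 1.264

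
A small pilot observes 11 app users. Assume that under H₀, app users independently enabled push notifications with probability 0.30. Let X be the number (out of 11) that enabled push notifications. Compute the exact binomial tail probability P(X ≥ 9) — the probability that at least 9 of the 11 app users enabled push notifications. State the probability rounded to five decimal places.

P = 0.00058

X is binomial with n = 11 and p = 0.30.
P(X ≥ 9) = C(11,9)·0.30^9·0.70^2 + C(11,10)·0.30^10·0.70^1 + C(11,11)·0.30^11·0.70^0.
= 0.000530 + 0.000045 + 0.000002 = 0.00058.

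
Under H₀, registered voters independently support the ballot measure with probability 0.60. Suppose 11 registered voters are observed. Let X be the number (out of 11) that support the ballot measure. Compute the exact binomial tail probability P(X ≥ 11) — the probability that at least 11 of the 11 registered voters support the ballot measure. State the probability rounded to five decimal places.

X ~ Binomial(n=11, p=0.60).
P(X ≥ 11) = C(11,11)·0.60^11·0.40^0.
= 0.003628 = 0.00363.

P = 0.00363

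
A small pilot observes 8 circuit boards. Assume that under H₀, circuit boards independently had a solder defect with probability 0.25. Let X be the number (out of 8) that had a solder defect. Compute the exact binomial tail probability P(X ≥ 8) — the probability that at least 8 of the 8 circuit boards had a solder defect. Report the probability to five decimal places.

P = 0.00002

X is binomial with n = 8 and p = 0.25.
P(X ≥ 8) = C(8,8)·0.25^8·0.75^0.
= 0.000015 = 0.00002.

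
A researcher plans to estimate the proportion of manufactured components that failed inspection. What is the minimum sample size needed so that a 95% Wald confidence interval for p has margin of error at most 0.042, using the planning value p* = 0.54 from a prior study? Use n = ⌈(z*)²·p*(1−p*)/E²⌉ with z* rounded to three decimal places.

n = 541

For 95% confidence, z* = 1.960.
p*(1−p*) = 0.54·0.46 = 0.2484.
(z*)²·p*(1−p*)/E² = 3.841600·0.2484/0.001764 = 540.960.
⌈540.960⌉ = 541.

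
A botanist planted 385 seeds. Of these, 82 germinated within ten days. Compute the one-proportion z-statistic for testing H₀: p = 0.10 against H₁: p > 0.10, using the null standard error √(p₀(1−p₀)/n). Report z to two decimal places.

p̂ = 82/385 = 0.21299.
SE₀ = √(0.10·0.90/385) = 0.015289.
z = (p̂ − p₀)/SE = (0.21299 − 0.10)/0.015289 = 7.39.

z = 7.39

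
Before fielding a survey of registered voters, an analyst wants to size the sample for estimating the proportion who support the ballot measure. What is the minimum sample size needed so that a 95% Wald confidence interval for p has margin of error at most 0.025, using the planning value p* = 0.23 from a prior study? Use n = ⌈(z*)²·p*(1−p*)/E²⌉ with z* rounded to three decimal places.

n = 1089

The 95% critical value is z* = 1.960.
p*(1−p*) = 0.1771.
(z*)²·p*(1−p*)/E² = 3.841600·0.1771/0.000625 = 1088.556.
Rounding up, n = 1089.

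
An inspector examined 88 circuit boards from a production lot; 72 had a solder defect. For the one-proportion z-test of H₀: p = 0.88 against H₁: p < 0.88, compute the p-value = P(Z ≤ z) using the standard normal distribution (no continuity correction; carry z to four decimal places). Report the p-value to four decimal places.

Sample proportion p̂ = 72/88 = 0.81818.
Null standard error: √(0.88·0.12/88) = √0.001200000 = 0.034641.
z = (p̂ − p₀)/SE = (72/88 − 0.88)/0.034641 ≈ -1.7845.
From the standard normal, P(Z ≤ z) = 0.0372.

p-value = 0.0372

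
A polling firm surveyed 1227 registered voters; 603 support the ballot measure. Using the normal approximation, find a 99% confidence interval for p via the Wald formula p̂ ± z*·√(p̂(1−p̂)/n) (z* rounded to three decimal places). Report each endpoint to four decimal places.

With x = 603 successes in n = 1227, p̂ = 0.49144.
Standard error of p̂: √(0.249927/1227) = √0.000203689 = 0.014272.
The 99% critical value is z* = 2.576.
Margin = 2.576·0.014272 = 0.03676.
Interval: 0.49144 ± 0.03676 → (0.4547, 0.5282).

(0.4547, 0.5282)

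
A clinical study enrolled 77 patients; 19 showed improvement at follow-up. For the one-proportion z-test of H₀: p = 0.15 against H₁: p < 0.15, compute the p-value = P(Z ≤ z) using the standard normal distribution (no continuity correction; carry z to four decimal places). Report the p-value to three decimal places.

p-value = 0.991

With x = 19 successes in n = 77, p̂ = 0.24675.
SE₀ = √(0.15·0.85/77) = 0.040692.
Test statistic (full precision, shown to 4 dp): z = (19/77 − 0.15)/SE₀ ≈ 2.3777.
p-value = P(Z ≤ z) with z = 2.3777 → 0.991.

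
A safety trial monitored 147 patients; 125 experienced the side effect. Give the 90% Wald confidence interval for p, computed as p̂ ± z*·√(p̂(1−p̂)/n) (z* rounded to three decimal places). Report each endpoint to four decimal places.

With x = 125 successes in n = 147, p̂ = 0.85034.
SE = √(p̂(1−p̂)/n) = √(0.127262/147) = 0.029423.
The 90% critical value is z* = 1.645.
Margin = 1.645·0.029423 = 0.04840.
CI: 0.85034 ± 0.04840 = (0.8019, 0.8987).

(0.8019, 0.8987)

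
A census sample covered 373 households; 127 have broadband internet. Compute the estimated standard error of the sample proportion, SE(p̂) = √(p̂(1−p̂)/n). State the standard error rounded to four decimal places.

The sample proportion is 127/373 = 0.34048.
p̂(1−p̂) = 0.34048·0.65952 = 0.224553.
Dividing by n and taking the root: √0.000602019 = 0.0245.

SE = 0.0245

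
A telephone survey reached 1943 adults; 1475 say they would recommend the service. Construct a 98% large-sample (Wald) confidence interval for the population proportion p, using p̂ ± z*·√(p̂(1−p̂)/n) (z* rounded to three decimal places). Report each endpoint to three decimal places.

(0.737, 0.782)

Sample proportion p̂ = 1475/1943 = 0.75914.
SE = √(p̂(1−p̂)/n) = √(0.182849/1943) = 0.009701.
For 98% confidence, z* = 2.326.
Margin of error: 2.326 × 0.009701 = 0.02256.
So the interval runs from 0.737 to 0.782.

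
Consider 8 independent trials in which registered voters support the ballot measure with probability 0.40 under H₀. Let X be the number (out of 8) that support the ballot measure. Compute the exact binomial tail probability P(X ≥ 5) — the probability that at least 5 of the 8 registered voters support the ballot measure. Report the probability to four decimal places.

P = 0.1737

X is binomial with n = 8 and p = 0.40.
P(X ≥ 5) = C(8,5)·0.40^5·0.60^3 + C(8,6)·0.40^6·0.60^2 + C(8,7)·0.40^7·0.60^1 + C(8,8)·0.40^8·0.60^0.
= 0.123863 + 0.041288 + 0.007864 + 0.000655 = 0.1737.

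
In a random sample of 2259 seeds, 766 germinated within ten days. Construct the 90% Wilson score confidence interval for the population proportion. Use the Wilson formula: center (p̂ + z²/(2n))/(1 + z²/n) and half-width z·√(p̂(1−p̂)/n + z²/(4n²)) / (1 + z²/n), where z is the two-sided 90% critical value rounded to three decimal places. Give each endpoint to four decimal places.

p̂ = 766/2259 = 0.33909; z = 1.645, so z² = 2.706025.
Denominator 1 + z²/n = 1 + 2.706025/2259 = 1.001198.
Center = (0.33909 + 0.000599)/1.001198 = 0.33928.
Radicand: p̂(1−p̂)/n + z²/(4n²) = 0.000099206 + 0.000000133 = 0.000099339.
Half-width = 1.645·√0.000099339/1.001198 = 0.01638.
So the interval runs from 0.3229 to 0.3557.

(0.3229, 0.3557)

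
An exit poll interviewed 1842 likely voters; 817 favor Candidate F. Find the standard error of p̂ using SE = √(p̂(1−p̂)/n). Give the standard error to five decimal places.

With x = 817 successes in n = 1842, p̂ = 0.44354.
p̂(1−p̂) = 0.246812.
Dividing by n and taking the root: √0.000133991 = 0.01158.

SE = 0.01158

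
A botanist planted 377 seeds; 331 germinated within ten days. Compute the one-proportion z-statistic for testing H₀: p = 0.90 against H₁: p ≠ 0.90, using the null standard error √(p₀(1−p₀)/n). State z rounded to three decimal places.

p̂ = 331/377 = 0.87798.
Null standard error: √(0.90·0.10/377) = √0.000238727 = 0.015451.
z = (p̂ − p₀)/SE = (0.87798 − 0.90)/0.015451 = -1.425.

z = -1.425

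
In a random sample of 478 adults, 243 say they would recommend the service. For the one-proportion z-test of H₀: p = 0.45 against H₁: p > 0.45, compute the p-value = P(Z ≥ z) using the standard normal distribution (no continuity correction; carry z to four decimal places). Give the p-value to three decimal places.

The sample proportion is 243/478 = 0.50837.
Under H₀, SE = √(p₀(1−p₀)/n) = √(0.45·0.55/478) = √0.000517782 = 0.022755.
Test statistic (full precision, shown to 4 dp): z = (243/478 − 0.45)/SE₀ ≈ 2.5651.
p-value = P(Z ≥ z) with z = 2.5651 → 0.005.

p-value = 0.005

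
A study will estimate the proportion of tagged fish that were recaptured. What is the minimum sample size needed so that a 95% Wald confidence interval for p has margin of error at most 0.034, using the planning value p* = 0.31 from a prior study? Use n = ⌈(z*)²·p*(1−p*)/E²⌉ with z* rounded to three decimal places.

n = 711

The 95% critical value is z* = 1.960.
p*(1−p*) = 0.2139.
(z*)²·p*(1−p*)/E² = 3.841600·0.2139/0.001156 = 710.829.
Rounding up, n = 711.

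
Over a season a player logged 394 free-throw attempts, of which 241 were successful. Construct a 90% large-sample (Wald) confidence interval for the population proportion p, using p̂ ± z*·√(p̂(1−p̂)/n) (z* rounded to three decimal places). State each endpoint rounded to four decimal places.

Sample proportion p̂ = 241/394 = 0.61168.
Standard error of p̂: √(0.237529/394) = √0.000602865 = 0.024553.
z* = 1.645 at the 90% level.
Margin of error: 1.645 × 0.024553 = 0.04039.
So the interval runs from 0.5713 to 0.6521.

(0.5713, 0.6521)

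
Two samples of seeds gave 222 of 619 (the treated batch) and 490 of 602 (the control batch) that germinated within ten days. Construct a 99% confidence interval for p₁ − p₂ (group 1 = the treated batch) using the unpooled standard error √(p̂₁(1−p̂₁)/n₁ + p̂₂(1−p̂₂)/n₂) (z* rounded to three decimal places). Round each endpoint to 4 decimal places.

(-0.5196, -0.3910)

p̂₁ = 222/619 = 0.35864, p̂₂ = 490/602 = 0.81395; p̂₁ − p̂₂ = -0.45531.
SE = √(0.000371596 + 0.000251550) = √0.000623146 = 0.024963.
The 99% critical value is z* = 2.576. Margin of error = 0.06430.
Interval: -0.45531 ± 0.06430 → (-0.5196, -0.3910).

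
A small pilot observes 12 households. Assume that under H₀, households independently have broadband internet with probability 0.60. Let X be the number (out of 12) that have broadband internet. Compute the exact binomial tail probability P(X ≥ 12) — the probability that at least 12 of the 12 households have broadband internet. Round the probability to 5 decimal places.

X ~ Binomial(n=12, p=0.60).
P(X ≥ 12) = C(12,12)·0.60^12·0.40^0.
= 0.002177 = 0.00218.

P = 0.00218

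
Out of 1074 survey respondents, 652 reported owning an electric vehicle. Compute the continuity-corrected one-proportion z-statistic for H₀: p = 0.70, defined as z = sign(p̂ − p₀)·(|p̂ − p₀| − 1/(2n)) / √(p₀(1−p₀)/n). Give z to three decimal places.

The sample proportion is 652/1074 = 0.60708. p̂ − p₀ = -0.092924.
1/(2n) = 0.000466.
Corrected numerator: |-0.092924| − 0.000466 = 0.092458.
Under H₀, SE = √(p₀(1−p₀)/n) = √(0.70·0.30/1074) = √0.000195531 = 0.013983.
z = −0.092458/0.013983 = -6.612.

z = -6.612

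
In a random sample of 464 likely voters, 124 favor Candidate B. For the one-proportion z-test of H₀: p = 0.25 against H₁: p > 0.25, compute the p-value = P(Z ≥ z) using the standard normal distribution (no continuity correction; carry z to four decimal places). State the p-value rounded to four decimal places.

p-value = 0.1955

The sample proportion is 124/464 = 0.26724.
Under H₀, SE = √(p₀(1−p₀)/n) = √(0.25·0.75/464) = √0.000404095 = 0.020102.
Test statistic (full precision, shown to 4 dp): z = (124/464 − 0.25)/SE₀ ≈ 0.8577.
p-value = P(Z ≥ z) with z = 0.8577 → 0.1955.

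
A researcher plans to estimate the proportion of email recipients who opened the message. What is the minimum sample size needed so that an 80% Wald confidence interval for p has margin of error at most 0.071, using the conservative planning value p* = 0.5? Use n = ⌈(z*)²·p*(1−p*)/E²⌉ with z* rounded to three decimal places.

The 80% critical value is z* = 1.282.
p*(1−p*) = 0.50·0.50 = 0.2500.
(z*)²·p*(1−p*)/E² = 1.643524·0.2500/0.005041 = 81.508.
⌈81.508⌉ = 82.

n = 82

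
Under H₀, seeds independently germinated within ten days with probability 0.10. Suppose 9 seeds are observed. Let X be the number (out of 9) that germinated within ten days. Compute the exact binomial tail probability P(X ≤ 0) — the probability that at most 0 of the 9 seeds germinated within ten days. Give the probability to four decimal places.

X ~ Binomial(n=9, p=0.10).
P(X ≤ 0) = C(9,0)·0.10^0·0.90^9.
= 0.387420 = 0.3874.

P = 0.3874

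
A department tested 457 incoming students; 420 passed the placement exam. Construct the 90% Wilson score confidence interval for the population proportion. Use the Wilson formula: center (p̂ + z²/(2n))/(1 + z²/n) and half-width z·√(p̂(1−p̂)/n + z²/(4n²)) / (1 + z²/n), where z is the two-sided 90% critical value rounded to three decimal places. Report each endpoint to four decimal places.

(0.8955, 0.9376)

Here p̂ = 420/457 = 0.91904 and z = 1.645 (z² = 2.706025).
Denominator 1 + z²/n = 1 + 2.706025/457 = 1.005921.
Center = (0.91904 + 0.002961)/1.005921 = 0.91657.
Radicand: p̂(1−p̂)/n + z²/(4n²) = 0.000162818 + 0.000003239 = 0.000166057.
Half-width = 1.645·√0.000166057/1.005921 = 0.02107.
Interval: 0.91657 ± 0.02107 → (0.8955, 0.9376).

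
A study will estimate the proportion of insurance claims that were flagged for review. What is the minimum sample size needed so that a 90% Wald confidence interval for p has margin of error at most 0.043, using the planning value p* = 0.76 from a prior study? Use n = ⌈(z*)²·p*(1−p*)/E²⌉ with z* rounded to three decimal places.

n = 267

The 90% critical value is z* = 1.645.
p*(1−p*) = 0.1824.
Required n before rounding: 2.706025 × 0.1824 / 0.043² = 266.944.
⌈266.944⌉ = 267.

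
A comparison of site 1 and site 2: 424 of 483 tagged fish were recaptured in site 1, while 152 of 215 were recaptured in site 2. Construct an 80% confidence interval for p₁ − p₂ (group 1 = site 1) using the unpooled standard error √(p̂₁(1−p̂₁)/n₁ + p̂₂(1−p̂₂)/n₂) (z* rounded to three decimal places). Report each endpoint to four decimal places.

(0.1267, 0.2150)

p̂₁ = 0.87785, p̂₂ = 0.70698, so the observed difference is 0.17087.
Unpooled SE = √(p̂₁(1−p̂₁)/n₁ + p̂₂(1−p̂₂)/n₂) = √(0.000222012 + 0.000963538) = 0.034432.
The 80% critical value is z* = 1.282. Margin = 1.282·0.034432 = 0.04414.
Interval: 0.17087 ± 0.04414 → (0.1267, 0.2150).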